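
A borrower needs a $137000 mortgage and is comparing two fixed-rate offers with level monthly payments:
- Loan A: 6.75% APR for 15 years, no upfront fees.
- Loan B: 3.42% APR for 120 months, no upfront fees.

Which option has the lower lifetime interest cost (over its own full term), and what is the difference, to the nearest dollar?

Loan A: monthly rate = 6.75%/12 = 0.0056250; payment = 137,000 × 0.0056250 / (1 − (1+0.0056250)^−180) = $1,212.33.
Total interest on Loan A = 180 × $1,212.33 − $137,000 = $81,219.40.
Loan B: at 3.42% the monthly rate is 0.0028500, so the payment is 137,000 × 0.0028500 / (1 − 1.0028500^−120) = $1,349.61.
Total interest on Loan B = 120 × $1,349.61 − $137,000 = $24,953.20.
Loan B is lower by $56,266.20.

Loan B by $56,266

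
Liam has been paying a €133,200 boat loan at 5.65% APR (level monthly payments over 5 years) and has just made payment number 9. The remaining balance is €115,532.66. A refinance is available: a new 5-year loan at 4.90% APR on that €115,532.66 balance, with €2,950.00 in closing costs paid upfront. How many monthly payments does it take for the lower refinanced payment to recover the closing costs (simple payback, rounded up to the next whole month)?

8 months

Current payment = 133,200 × 5.65%/12 / (1 − (1+0.0047083)^−60) = €2,553.51.
Refinanced payment = 115,532.66 × 0.0040833 / (1 − (1+0.0040833)^−60) = €2,174.95.
Monthly savings = €2,553.51 − €2,174.95 = €378.56.
Break-even = €2,950.00 / €378.56 = 7.79 → 8 months.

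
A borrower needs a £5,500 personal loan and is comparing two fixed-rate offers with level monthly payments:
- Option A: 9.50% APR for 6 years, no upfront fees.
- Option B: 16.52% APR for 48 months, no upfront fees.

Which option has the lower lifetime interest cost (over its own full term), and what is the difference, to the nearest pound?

Option A: at 9.50% the monthly rate is 0.0079167, so the payment is 5,500 × 0.0079167 / (1 − 1.0079167^−72) = £100.51.
Total interest on Option A = 72 × £100.51 − £5,500 = £1,736.72.
Option B: at 16.52% the monthly rate is 0.0137667, so the payment is 5,500 × 0.0137667 / (1 − 1.0137667^−48) = £157.34.
Total interest on Option B = 48 × £157.34 − £5,500 = £2,052.32.
Option A is lower by £315.60.

Option A by £316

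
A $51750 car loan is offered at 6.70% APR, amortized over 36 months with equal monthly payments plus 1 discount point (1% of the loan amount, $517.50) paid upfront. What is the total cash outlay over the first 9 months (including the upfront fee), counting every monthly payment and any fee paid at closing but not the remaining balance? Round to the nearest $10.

$14,830

Monthly rate = 6.7%/12 = 0.0055833; payment = 51,750 × 0.0055833 / (1 − (1+0.0055833)^−36) = $1,590.80.
Total outlay = 9 × $1,590.80 + $517.50 = $14,834.70.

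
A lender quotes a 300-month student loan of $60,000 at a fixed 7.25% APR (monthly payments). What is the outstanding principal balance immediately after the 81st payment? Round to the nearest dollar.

With monthly rate i = 7.25%/12 = 0.0060417, the balance after k of n payments is P · [(1+i)^n − (1+i)^k] / [(1+i)^n − 1].
(1+0.0060417)^300 = 6.09242803 and (1+0.0060417)^81 = 1.62889620, so the balance is 60,000 × (6.09242803 − 1.62889620) / (6.09242803 − 1) = $52,590.22.

$52,590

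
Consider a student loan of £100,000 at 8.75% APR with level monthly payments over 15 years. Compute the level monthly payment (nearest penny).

At 8.75% the monthly rate is 0.0072917, so the payment is 100,000 × 0.0072917 / (1 − 1.0072917^−180) = £999.45.

£999.45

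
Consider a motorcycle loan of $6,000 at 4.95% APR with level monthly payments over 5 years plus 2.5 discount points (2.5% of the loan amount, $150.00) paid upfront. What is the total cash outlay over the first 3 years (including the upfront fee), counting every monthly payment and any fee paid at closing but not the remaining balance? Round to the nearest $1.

Monthly rate = 4.95%/12 = 0.0041250; payment = 6,000 × 0.0041250 / (1 − (1+0.0041250)^−60) = $113.09.
Total outlay = 36 × $113.09 + $150.00 = $4,221.24.

$4,221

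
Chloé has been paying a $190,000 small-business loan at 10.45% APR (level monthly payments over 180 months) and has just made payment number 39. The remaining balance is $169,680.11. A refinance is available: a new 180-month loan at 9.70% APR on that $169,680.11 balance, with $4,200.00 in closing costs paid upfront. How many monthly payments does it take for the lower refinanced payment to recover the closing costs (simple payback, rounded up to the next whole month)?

Current payment = 190,000 × 10.45%/12 / (1 − (1+0.0087083)^−180) = $2,094.37.
Refinanced payment = 169,680.11 × 0.0080833 / (1 − (1+0.0080833)^−180) = $1,792.38.
Monthly savings = $2,094.37 − $1,792.38 = $301.99.
Break-even = $4,200.00 / $301.99 = 13.91 → 14 months.

14 months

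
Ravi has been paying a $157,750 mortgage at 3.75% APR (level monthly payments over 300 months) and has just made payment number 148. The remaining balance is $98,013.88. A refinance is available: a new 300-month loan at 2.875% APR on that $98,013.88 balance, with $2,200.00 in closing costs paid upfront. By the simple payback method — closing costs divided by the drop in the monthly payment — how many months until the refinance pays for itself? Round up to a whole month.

7 months

Current payment = 157,750 × 3.75%/12 / (1 − (1+0.0031250)^−300) = $811.04.
Refinanced payment = 98,013.88 × 0.0023958 / (1 − (1+0.0023958)^−300) = $458.45.
Monthly savings = $811.04 − $458.45 = $352.59.
Break-even = $2,200.00 / $352.59 = 6.24 → 7 months.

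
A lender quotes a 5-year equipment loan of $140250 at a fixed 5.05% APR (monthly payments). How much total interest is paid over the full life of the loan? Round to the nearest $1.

At 5.05% the monthly rate is 0.0042083, so the payment is 140,250 × 0.0042083 / (1 − 1.0042083^−60) = $2,649.90.
Total paid = 60 × $2,649.90 = $158,994.00; interest = $158,994.00 − $140,250 = $18,744.00.

$18,744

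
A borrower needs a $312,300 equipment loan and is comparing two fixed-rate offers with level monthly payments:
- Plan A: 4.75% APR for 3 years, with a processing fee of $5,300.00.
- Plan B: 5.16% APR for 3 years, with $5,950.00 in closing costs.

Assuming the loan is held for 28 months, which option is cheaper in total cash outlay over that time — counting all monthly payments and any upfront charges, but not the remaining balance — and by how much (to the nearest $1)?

Plan A: at 4.75% the monthly rate is 0.0039583, so the payment is 312,300 × 0.0039583 / (1 − 1.0039583^−36) = $9,324.90.
Plan B: monthly rate = 5.16%/12 = 0.0043000; payment = 312,300 × 0.0043000 / (1 − (1+0.0043000)^−36) = $9,382.36.
Over 28 months: Plan A costs 28 × $9,324.90 + $5,300.00 = $266,397.20; Plan B costs 28 × $9,382.36 + $5,950.00 = $268,656.08.
Plan A is cheaper by $268,656.08 − $266,397.20 = $2,258.88.

Plan A by $2,259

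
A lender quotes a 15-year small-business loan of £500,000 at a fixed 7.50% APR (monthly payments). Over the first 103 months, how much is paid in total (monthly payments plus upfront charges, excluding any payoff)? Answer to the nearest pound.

£477,411

Monthly rate = 7.5%/12 = 0.0062500; payment = 500,000 × 0.0062500 / (1 − (1+0.0062500)^−180) = £4,635.06.
Total outlay = 103 × £4,635.06 = £477,411.18.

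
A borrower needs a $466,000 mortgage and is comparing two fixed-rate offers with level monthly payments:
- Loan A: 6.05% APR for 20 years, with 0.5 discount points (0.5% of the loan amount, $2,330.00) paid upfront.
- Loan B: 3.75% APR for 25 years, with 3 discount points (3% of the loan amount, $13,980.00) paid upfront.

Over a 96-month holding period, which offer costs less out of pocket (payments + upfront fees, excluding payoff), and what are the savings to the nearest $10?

Loan A: at 6.05% the monthly rate is 0.0050417, so the payment is 466,000 × 0.0050417 / (1 − 1.0050417^−240) = $3,352.02.
Loan B: at 3.75% the monthly rate is 0.0031250, so the payment is 466,000 × 0.0031250 / (1 − 1.0031250^−300) = $2,395.85.
Over 96 months: Loan A costs 96 × $3,352.02 + $2,330.00 = $324,123.92; Loan B costs 96 × $2,395.85 + $13,980.00 = $243,981.60.
Loan B is cheaper by $324,123.92 − $243,981.60 = $80,142.32.

Loan B by $80,140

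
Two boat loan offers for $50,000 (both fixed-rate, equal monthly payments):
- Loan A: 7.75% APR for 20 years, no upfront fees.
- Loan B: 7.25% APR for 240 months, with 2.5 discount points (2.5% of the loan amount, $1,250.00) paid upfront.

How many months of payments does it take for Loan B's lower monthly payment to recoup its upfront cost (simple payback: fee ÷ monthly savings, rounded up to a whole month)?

82 months

Loan A: monthly rate = 7.75%/12 = 0.0064583; payment = 50,000 × 0.0064583 / (1 − (1+0.0064583)^−240) = $410.47.
Loan B: monthly rate = 7.25%/12 = 0.0060417; payment = 50,000 × 0.0060417 / (1 − (1+0.0060417)^−240) = $395.19.
Monthly savings = $410.47 − $395.19 = $15.28.
Break-even = $1,250.00 / $15.28 = 81.81 → 82 months.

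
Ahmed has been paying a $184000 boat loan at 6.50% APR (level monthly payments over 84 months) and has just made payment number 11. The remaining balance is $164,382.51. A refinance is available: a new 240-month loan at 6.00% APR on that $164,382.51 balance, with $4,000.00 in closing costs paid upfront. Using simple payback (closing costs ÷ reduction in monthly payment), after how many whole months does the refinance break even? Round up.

Current payment = 184,000 × 6.5%/12 / (1 − (1+0.0054167)^−84) = $2,732.30.
Refinanced payment = 164,382.51 × 0.0050000 / (1 − (1+0.0050000)^−240) = $1,177.69.
Monthly savings = $2,732.30 − $1,177.69 = $1,554.61.
Break-even = $4,000.00 / $1,554.61 = 2.57 → 3 months.

3 months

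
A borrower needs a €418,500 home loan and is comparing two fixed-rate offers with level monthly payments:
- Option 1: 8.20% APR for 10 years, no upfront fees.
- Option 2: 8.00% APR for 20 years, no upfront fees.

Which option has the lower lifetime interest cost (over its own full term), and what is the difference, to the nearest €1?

Option 1: at 8.20% the monthly rate is 0.0068333, so the payment is 418,500 × 0.0068333 / (1 − 1.0068333^−120) = €5,121.89.
Total interest on Option 1 = 120 × €5,121.89 − €418,500 = €196,126.80.
Option 2: monthly rate = 8%/12 = 0.0066667; payment = 418,500 × 0.0066667 / (1 − (1+0.0066667)^−240) = €3,500.50.
Total interest on Option 2 = 240 × €3,500.50 − €418,500 = €421,620.00.
Option 1 is lower by €225,493.20.

Option 1 by €225,493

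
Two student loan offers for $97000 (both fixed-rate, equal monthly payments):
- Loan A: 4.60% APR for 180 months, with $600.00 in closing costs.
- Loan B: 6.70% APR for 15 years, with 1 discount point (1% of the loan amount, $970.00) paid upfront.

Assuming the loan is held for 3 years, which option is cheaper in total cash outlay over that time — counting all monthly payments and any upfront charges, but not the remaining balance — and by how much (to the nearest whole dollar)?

Loan A: monthly rate = 4.6%/12 = 0.0038333; payment = 97,000 × 0.0038333 / (1 − (1+0.0038333)^−180) = $747.01.
Loan B: at 6.70% the monthly rate is 0.0055833, so the payment is 97,000 × 0.0055833 / (1 − 1.0055833^−180) = $855.68.
Over 36 months: Loan A costs 36 × $747.01 + $600.00 = $27,492.36; Loan B costs 36 × $855.68 + $970.00 = $31,774.48.
Loan A is cheaper by $31,774.48 − $27,492.36 = $4,282.12.

Loan A by $4,282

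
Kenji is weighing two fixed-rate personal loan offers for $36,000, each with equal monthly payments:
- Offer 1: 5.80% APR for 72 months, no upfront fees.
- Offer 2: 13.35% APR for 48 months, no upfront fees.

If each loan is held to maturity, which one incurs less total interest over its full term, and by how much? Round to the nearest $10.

Offer 1: at 5.80% the monthly rate is 0.0048333, so the payment is 36,000 × 0.0048333 / (1 − 1.0048333^−72) = $593.23.
Total interest on Offer 1 = 72 × $593.23 − $36,000 = $6,712.56.
Offer 2: monthly rate = 13.35%/12 = 0.0111250; payment = 36,000 × 0.0111250 / (1 − (1+0.0111250)^−48) = $972.06.
Total interest on Offer 2 = 48 × $972.06 − $36,000 = $10,658.88.
Offer 1 is lower by $3,946.32.

Offer 1 by $3,950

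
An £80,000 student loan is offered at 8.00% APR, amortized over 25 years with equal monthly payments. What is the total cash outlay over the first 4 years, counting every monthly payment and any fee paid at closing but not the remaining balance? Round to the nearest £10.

Monthly rate = 8%/12 = 0.0066667; payment = 80,000 × 0.0066667 / (1 − (1+0.0066667)^−300) = £617.45.
Total outlay = 48 × £617.45 = £29,637.60.

£29,640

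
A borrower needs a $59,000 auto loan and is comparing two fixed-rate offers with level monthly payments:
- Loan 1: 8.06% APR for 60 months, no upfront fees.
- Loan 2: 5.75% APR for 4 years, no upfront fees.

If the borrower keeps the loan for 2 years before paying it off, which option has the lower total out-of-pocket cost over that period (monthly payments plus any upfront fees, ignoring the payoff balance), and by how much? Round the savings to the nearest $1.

Loan 1 by $4,341

Loan 1: monthly rate = 8.06%/12 = 0.0067167; payment = 59,000 × 0.0067167 / (1 − (1+0.0067167)^−60) = $1,198.00.
Loan 2: at 5.75% the monthly rate is 0.0047917, so the payment is 59,000 × 0.0047917 / (1 − 1.0047917^−48) = $1,378.86.
Over 24 months: Loan 1 costs 24 × $1,198.00 = $28,752.00; Loan 2 costs 24 × $1,378.86 = $33,092.64.
Loan 1 is cheaper by $33,092.64 − $28,752.00 = $4,340.64.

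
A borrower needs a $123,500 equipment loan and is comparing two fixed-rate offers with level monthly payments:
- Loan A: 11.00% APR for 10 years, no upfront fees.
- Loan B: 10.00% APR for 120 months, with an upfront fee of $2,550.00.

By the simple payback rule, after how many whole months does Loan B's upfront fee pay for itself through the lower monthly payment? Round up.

37 months

Loan A: monthly rate = 11%/12 = 0.0091667; payment = 123,500 × 0.0091667 / (1 − (1+0.0091667)^−120) = $1,701.21.
Loan B: at 10.00% the monthly rate is 0.0083333, so the payment is 123,500 × 0.0083333 / (1 − 1.0083333^−120) = $1,632.06.
Monthly savings = $1,701.21 − $1,632.06 = $69.15.
Break-even = $2,550.00 / $69.15 = 36.88 → 37 months.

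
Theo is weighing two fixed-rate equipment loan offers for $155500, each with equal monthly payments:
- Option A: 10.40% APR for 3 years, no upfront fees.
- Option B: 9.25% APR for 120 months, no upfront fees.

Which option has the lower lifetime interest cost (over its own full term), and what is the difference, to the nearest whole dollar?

Option A: monthly rate = 10.4%/12 = 0.0086667; payment = 155,500 × 0.0086667 / (1 − (1+0.0086667)^−36) = $5,046.80.
Total interest on Option A = 36 × $5,046.80 − $155,500 = $26,184.80.
Option B: monthly rate = 9.25%/12 = 0.0077083; payment = 155,500 × 0.0077083 / (1 − (1+0.0077083)^−120) = $1,990.91.
Total interest on Option B = 120 × $1,990.91 − $155,500 = $83,409.20.
Option A is lower by $57,224.40.

Option A by $57,224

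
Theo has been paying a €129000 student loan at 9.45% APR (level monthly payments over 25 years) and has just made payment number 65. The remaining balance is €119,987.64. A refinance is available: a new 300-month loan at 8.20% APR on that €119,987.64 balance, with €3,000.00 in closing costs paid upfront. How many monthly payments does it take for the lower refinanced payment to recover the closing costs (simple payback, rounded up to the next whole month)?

Current payment = 129,000 × 9.45%/12 / (1 − (1+0.0078750)^−300) = €1,122.59.
Refinanced payment = 119,987.64 × 0.0068333 / (1 − (1+0.0068333)^−300) = €942.04.
Monthly savings = €1,122.59 − €942.04 = €180.55.
Break-even = €3,000.00 / €180.55 = 16.62 → 17 months.

17 months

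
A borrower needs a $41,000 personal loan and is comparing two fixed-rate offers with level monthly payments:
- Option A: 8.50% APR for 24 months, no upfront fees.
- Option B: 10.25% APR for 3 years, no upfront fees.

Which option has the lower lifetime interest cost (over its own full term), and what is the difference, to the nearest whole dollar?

Option A: at 8.50% the monthly rate is 0.0070833, so the payment is 41,000 × 0.0070833 / (1 − 1.0070833^−24) = $1,863.68.
Total interest on Option A = 24 × $1,863.68 − $41,000 = $3,728.32.
Option B: monthly rate = 10.25%/12 = 0.0085417; payment = 41,000 × 0.0085417 / (1 − (1+0.0085417)^−36) = $1,327.77.
Total interest on Option B = 36 × $1,327.77 − $41,000 = $6,799.72.
Option A is lower by $3,071.40.

Option A by $3,071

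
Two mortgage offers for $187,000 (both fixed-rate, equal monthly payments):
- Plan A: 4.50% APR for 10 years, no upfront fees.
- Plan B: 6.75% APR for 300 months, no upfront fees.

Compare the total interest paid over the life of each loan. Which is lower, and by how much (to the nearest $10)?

Plan A by $155,040

Plan A: at 4.50% the monthly rate is 0.0037500, so the payment is 187,000 × 0.0037500 / (1 − 1.0037500^−120) = $1,938.04.
Total interest on Plan A = 120 × $1,938.04 − $187,000 = $45,564.80.
Plan B: at 6.75% the monthly rate is 0.0056250, so the payment is 187,000 × 0.0056250 / (1 − 1.0056250^−300) = $1,292.00.
Total interest on Plan B = 300 × $1,292.00 − $187,000 = $200,600.00.
Plan A is lower by $155,035.20.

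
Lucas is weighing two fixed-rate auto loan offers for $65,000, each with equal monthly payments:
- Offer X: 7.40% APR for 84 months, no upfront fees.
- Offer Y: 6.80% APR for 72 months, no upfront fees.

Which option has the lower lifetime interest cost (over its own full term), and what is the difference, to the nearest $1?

Offer Y by $4,137

Offer X: monthly rate = 7.4%/12 = 0.0061667; payment = 65,000 × 0.0061667 / (1 − (1+0.0061667)^−84) = $993.78.
Total interest on Offer X = 84 × $993.78 − $65,000 = $18,477.52.
Offer Y: monthly rate = 6.8%/12 = 0.0056667; payment = 65,000 × 0.0056667 / (1 − (1+0.0056667)^−72) = $1,101.95.
Total interest on Offer Y = 72 × $1,101.95 − $65,000 = $14,340.40.
Offer Y is lower by $4,137.12.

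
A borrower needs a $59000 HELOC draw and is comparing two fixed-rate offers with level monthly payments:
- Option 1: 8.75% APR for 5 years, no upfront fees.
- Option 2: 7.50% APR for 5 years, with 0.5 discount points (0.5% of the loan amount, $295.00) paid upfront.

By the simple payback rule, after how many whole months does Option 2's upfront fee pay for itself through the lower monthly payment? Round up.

9 months

Option 1: monthly rate = 8.75%/12 = 0.0072917; payment = 59,000 × 0.0072917 / (1 − (1+0.0072917)^−60) = $1,217.60.
Option 2: at 7.50% the monthly rate is 0.0062500, so the payment is 59,000 × 0.0062500 / (1 − 1.0062500^−60) = $1,182.24.
Monthly savings = $1,217.60 − $1,182.24 = $35.36.
Break-even = $295.00 / $35.36 = 8.34 → 9 months.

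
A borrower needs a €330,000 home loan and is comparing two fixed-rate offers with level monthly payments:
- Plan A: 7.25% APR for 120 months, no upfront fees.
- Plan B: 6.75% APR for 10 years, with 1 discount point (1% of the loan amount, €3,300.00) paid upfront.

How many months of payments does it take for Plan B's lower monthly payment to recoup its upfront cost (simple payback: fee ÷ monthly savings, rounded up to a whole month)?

39 months

Plan A: monthly rate = 7.25%/12 = 0.0060417; payment = 330,000 × 0.0060417 / (1 − (1+0.0060417)^−120) = €3,874.23.
Plan B: at 6.75% the monthly rate is 0.0056250, so the payment is 330,000 × 0.0056250 / (1 − 1.0056250^−120) = €3,789.20.
Monthly savings = €3,874.23 − €3,789.20 = €85.03.
Break-even = €3,300.00 / €85.03 = 38.81 → 39 months.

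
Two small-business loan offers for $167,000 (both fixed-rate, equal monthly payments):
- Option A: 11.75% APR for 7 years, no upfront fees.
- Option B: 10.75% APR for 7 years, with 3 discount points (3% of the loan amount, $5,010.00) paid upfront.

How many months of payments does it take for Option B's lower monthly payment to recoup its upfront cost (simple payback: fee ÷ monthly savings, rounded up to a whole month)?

Option A: at 11.75% the monthly rate is 0.0097917, so the payment is 167,000 × 0.0097917 / (1 − 1.0097917^−84) = $2,925.73.
Option B: monthly rate = 10.75%/12 = 0.0089583; payment = 167,000 × 0.0089583 / (1 − (1+0.0089583)^−84) = $2,837.54.
Monthly savings = $2,925.73 − $2,837.54 = $88.19.
Break-even = $5,010.00 / $88.19 = 56.81 → 57 months.

57 months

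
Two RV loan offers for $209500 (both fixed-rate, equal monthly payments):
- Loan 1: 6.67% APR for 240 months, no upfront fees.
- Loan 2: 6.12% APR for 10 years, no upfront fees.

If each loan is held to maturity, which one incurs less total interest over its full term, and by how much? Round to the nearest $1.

Loan 1: at 6.67% the monthly rate is 0.0055583, so the payment is 209,500 × 0.0055583 / (1 − 1.0055583^−240) = $1,583.01.
Total interest on Loan 1 = 240 × $1,583.01 − $209,500 = $170,422.40.
Loan 2: monthly rate = 6.12%/12 = 0.0051000; payment = 209,500 × 0.0051000 / (1 − (1+0.0051000)^−120) = $2,338.52.
Total interest on Loan 2 = 120 × $2,338.52 − $209,500 = $71,122.40.
Loan 2 is lower by $99,300.00.

Loan 2 by $99,300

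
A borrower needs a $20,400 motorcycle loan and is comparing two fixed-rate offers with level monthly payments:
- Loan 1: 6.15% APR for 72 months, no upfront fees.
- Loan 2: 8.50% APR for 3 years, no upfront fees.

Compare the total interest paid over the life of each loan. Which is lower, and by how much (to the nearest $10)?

Loan 2 by $1,260

Loan 1: at 6.15% the monthly rate is 0.0051250, so the payment is 20,400 × 0.0051250 / (1 − 1.0051250^−72) = $339.53.
Total interest on Loan 1 = 72 × $339.53 − $20,400 = $4,046.16.
Loan 2: monthly rate = 8.5%/12 = 0.0070833; payment = 20,400 × 0.0070833 / (1 − (1+0.0070833)^−36) = $643.98.
Total interest on Loan 2 = 36 × $643.98 − $20,400 = $2,783.28.
Loan 2 is lower by $1,262.88.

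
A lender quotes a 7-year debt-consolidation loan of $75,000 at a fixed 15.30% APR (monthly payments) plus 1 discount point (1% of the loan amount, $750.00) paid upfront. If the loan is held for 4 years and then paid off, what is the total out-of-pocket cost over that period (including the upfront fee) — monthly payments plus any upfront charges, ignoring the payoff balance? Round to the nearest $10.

Monthly rate = 15.3%/12 = 0.0127500; payment = 75,000 × 0.0127500 / (1 − (1+0.0127500)^−84) = $1,459.91.
Total outlay = 48 × $1,459.91 + $750.00 = $70,825.68.

$70,830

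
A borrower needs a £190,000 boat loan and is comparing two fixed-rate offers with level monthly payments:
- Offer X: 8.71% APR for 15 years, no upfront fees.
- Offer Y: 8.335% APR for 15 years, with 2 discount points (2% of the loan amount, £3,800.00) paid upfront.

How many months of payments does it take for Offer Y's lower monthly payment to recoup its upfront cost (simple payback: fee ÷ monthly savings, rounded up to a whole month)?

91 months

Offer X: monthly rate = 8.71%/12 = 0.0072583; payment = 190,000 × 0.0072583 / (1 − (1+0.0072583)^−180) = £1,894.47.
Offer Y: at 8.335% the monthly rate is 0.0069458, so the payment is 190,000 × 0.0069458 / (1 − 1.0069458^−180) = £1,852.67.
Monthly savings = £1,894.47 − £1,852.67 = £41.80.
Break-even = £3,800.00 / £41.80 = 90.91 → 91 months.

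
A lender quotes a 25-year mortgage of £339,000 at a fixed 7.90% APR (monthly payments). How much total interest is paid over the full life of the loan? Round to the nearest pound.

At 7.90% the monthly rate is 0.0065833, so the payment is 339,000 × 0.0065833 / (1 − 1.0065833^−300) = £2,594.04.
Total paid = 300 × £2,594.04 = £778,212.00; interest = £778,212.00 − £339,000 = £439,212.00.

£439,212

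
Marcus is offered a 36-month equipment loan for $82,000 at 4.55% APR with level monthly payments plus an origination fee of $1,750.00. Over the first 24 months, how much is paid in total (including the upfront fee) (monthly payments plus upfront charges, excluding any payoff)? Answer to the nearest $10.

$60,340

Monthly rate = 4.55%/12 = 0.0037917; payment = 82,000 × 0.0037917 / (1 − (1+0.0037917)^−36) = $2,441.08.
Total outlay = 24 × $2,441.08 + $1,750.00 = $60,335.92.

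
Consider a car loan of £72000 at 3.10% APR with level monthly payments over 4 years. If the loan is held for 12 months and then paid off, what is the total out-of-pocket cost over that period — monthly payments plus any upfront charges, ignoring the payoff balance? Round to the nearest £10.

£19,160

At 3.10% the monthly rate is 0.0025833, so the payment is 72,000 × 0.0025833 / (1 − 1.0025833^−48) = £1,596.86.
Total outlay = 12 × £1,596.86 = £19,162.32.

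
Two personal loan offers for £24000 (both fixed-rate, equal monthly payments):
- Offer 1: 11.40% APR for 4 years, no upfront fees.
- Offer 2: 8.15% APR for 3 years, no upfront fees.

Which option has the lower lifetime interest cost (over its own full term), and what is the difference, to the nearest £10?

Offer 2 by £2,860

Offer 1: at 11.40% the monthly rate is 0.0095000, so the payment is 24,000 × 0.0095000 / (1 − 1.0095000^−48) = £624.96.
Total interest on Offer 1 = 48 × £624.96 − £24,000 = £5,998.08.
Offer 2: at 8.15% the monthly rate is 0.0067917, so the payment is 24,000 × 0.0067917 / (1 − 1.0067917^−36) = £753.73.
Total interest on Offer 2 = 36 × £753.73 − £24,000 = £3,134.28.
Offer 2 is lower by £2,863.80.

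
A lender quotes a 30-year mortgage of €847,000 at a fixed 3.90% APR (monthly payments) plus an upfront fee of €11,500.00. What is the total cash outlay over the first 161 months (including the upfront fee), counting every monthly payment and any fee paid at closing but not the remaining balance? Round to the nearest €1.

At 3.90% the monthly rate is 0.0032500, so the payment is 847,000 × 0.0032500 / (1 − 1.0032500^−360) = €3,995.03.
Total outlay = 161 × €3,995.03 + €11,500.00 = €654,699.83.

€654,700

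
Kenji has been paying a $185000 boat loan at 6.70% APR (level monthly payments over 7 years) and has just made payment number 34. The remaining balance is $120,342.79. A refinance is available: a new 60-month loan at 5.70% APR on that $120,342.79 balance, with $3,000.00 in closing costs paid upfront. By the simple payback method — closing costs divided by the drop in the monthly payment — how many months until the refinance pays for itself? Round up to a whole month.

Current payment = 185,000 × 6.7%/12 / (1 − (1+0.0055833)^−84) = $2,765.09.
Refinanced payment = 120,342.79 × 0.0047500 / (1 − (1+0.0047500)^−60) = $2,309.81.
Monthly savings = $2,765.09 − $2,309.81 = $455.28.
Break-even = $3,000.00 / $455.28 = 6.59 → 7 months.

7 months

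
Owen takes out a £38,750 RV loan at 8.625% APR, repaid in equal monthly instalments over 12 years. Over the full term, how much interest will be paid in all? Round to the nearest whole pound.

£23,579

At 8.625% the monthly rate is 0.0071875, so the payment is 38,750 × 0.0071875 / (1 − 1.0071875^−144) = £432.84.
Total paid = 144 × £432.84 = £62,328.96; interest = £62,328.96 − £38,750 = £23,578.96.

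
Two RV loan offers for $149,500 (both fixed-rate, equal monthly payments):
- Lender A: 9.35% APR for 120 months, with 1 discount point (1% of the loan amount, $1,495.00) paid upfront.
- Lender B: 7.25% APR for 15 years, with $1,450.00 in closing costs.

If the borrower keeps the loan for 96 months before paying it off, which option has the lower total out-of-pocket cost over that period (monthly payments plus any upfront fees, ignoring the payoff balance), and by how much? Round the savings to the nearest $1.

Lender B by $53,566

Lender A: monthly rate = 9.35%/12 = 0.0077917; payment = 149,500 × 0.0077917 / (1 − (1+0.0077917)^−120) = $1,922.24.
Lender B: monthly rate = 7.25%/12 = 0.0060417; payment = 149,500 × 0.0060417 / (1 − (1+0.0060417)^−180) = $1,364.73.
Over 96 months: Lender A costs 96 × $1,922.24 + $1,495.00 = $186,030.04; Lender B costs 96 × $1,364.73 + $1,450.00 = $132,464.08.
Lender B is cheaper by $186,030.04 − $132,464.08 = $53,565.96.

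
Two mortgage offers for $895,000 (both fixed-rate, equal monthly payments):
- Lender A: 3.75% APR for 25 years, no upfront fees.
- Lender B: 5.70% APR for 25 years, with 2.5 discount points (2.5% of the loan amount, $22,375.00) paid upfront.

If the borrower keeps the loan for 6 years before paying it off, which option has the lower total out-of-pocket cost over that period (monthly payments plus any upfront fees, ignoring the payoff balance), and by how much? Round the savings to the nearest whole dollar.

Lender A: monthly rate = 3.75%/12 = 0.0031250; payment = 895,000 × 0.0031250 / (1 − (1+0.0031250)^−300) = $4,601.47.
Lender B: monthly rate = 5.7%/12 = 0.0047500; payment = 895,000 × 0.0047500 / (1 − (1+0.0047500)^−300) = $5,603.49.
Over 72 months: Lender A costs 72 × $4,601.47 = $331,305.84; Lender B costs 72 × $5,603.49 + $22,375.00 = $425,826.28.
Lender A is cheaper by $425,826.28 − $331,305.84 = $94,520.44.

Lender A by $94,520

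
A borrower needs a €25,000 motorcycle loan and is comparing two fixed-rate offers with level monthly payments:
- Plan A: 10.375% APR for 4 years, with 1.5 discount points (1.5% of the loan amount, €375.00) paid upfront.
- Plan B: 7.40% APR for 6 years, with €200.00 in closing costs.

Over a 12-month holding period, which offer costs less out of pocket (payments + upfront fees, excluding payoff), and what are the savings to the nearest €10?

Plan A: at 10.375% the monthly rate is 0.0086458, so the payment is 25,000 × 0.0086458 / (1 − 1.0086458^−48) = €638.58.
Plan B: monthly rate = 7.4%/12 = 0.0061667; payment = 25,000 × 0.0061667 / (1 − (1+0.0061667)^−72) = €431.04.
Over 12 months: Plan A costs 12 × €638.58 + €375.00 = €8,037.96; Plan B costs 12 × €431.04 + €200.00 = €5,372.48.
Plan B is cheaper by €8,037.96 − €5,372.48 = €2,665.48.

Plan B by €2,670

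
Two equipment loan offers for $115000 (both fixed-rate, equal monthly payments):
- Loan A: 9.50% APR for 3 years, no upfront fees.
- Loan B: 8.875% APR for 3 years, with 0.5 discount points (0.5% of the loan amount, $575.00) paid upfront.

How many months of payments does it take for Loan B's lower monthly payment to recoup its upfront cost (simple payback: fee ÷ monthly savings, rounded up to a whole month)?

18 months

Loan A: monthly rate = 9.5%/12 = 0.0079167; payment = 115,000 × 0.0079167 / (1 − (1+0.0079167)^−36) = $3,683.79.
Loan B: monthly rate = 8.875%/12 = 0.0073958; payment = 115,000 × 0.0073958 / (1 − (1+0.0073958)^−36) = $3,650.28.
Monthly savings = $3,683.79 − $3,650.28 = $33.51.
Break-even = $575.00 / $33.51 = 17.16 → 18 months.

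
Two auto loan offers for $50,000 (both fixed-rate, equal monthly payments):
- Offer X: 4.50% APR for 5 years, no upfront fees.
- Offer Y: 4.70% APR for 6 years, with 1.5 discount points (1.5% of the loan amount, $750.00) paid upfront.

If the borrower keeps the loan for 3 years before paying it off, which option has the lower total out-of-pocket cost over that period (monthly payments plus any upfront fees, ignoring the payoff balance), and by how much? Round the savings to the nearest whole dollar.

Offer Y by $4,068

Offer X: monthly rate = 4.5%/12 = 0.0037500; payment = 50,000 × 0.0037500 / (1 − (1+0.0037500)^−60) = $932.15.
Offer Y: at 4.70% the monthly rate is 0.0039167, so the payment is 50,000 × 0.0039167 / (1 − 1.0039167^−72) = $798.31.
Over 36 months: Offer X costs 36 × $932.15 = $33,557.40; Offer Y costs 36 × $798.31 + $750.00 = $29,489.16.
Offer Y is cheaper by $33,557.40 − $29,489.16 = $4,068.24.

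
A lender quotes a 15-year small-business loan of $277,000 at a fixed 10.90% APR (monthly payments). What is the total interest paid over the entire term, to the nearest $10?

Monthly rate = 10.9%/12 = 0.0090833; payment = 277,000 × 0.0090833 / (1 − (1+0.0090833)^−180) = $3,131.00.
Total paid = 180 × $3,131.00 = $563,580.00; interest = $563,580.00 − $277,000 = $286,580.00.

$286,580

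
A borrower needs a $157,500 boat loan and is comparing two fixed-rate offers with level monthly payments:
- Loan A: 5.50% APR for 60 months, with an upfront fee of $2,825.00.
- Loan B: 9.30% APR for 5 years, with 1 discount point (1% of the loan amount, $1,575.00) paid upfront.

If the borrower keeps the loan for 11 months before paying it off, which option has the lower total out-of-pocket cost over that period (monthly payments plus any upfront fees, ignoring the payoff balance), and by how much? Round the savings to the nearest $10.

Loan A by $1,870

Loan A: at 5.50% the monthly rate is 0.0045833, so the payment is 157,500 × 0.0045833 / (1 − 1.0045833^−60) = $3,008.43.
Loan B: monthly rate = 9.3%/12 = 0.0077500; payment = 157,500 × 0.0077500 / (1 − (1+0.0077500)^−60) = $3,292.42.
Over 11 months: Loan A costs 11 × $3,008.43 + $2,825.00 = $35,917.73; Loan B costs 11 × $3,292.42 + $1,575.00 = $37,791.62.
Loan A is cheaper by $37,791.62 − $35,917.73 = $1,873.89.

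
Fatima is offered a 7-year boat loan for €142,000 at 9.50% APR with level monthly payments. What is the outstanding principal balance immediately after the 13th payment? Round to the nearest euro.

€125,682

With monthly rate i = 9.5%/12 = 0.0079167, the balance after k of n payments is P · [(1+i)^n − (1+i)^k] / [(1+i)^n − 1].
(1+0.0079167)^84 = 1.93940557 and (1+0.0079167)^13 = 1.10794996, so the balance is 142,000 × (1.93940557 − 1.10794996) / (1.93940557 − 1) = €125,682.35.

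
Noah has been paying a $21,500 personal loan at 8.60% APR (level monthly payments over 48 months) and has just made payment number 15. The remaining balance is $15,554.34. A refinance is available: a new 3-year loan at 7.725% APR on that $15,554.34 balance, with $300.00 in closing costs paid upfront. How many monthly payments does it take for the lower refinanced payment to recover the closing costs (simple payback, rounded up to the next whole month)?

7 months

Current payment = 21,500 × 8.6%/12 / (1 − (1+0.0071667)^−48) = $530.95.
Refinanced payment = 15,554.34 × 0.0064375 / (1 − (1+0.0064375)^−36) = $485.45.
Monthly savings = $530.95 − $485.45 = $45.50.
Break-even = $300.00 / $45.50 = 6.59 → 7 months.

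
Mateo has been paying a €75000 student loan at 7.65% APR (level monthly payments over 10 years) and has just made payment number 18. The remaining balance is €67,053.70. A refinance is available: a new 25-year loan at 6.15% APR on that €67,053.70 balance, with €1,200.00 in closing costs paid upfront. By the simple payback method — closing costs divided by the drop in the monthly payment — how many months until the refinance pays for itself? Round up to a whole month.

3 months

Current payment = 75,000 × 7.65%/12 / (1 − (1+0.0063750)^−120) = €896.15.
Refinanced payment = 67,053.70 × 0.0051250 / (1 − (1+0.0051250)^−300) = €438.20.
Monthly savings = €896.15 − €438.20 = €457.95.
Break-even = €1,200.00 / €457.95 = 2.62 → 3 months.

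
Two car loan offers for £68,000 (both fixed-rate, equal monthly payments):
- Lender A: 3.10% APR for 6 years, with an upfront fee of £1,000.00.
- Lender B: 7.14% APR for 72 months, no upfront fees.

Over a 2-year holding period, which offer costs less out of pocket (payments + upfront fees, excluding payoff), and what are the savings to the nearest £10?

Lender A: at 3.10% the monthly rate is 0.0025833, so the payment is 68,000 × 0.0025833 / (1 − 1.0025833^−72) = £1,036.21.
Lender B: monthly rate = 7.14%/12 = 0.0059500; payment = 68,000 × 0.0059500 / (1 − (1+0.0059500)^−72) = £1,163.91.
Over 24 months: Lender A costs 24 × £1,036.21 + £1,000.00 = £25,869.04; Lender B costs 24 × £1,163.91 = £27,933.84.
Lender A is cheaper by £27,933.84 − £25,869.04 = £2,064.80.

Lender A by £2,060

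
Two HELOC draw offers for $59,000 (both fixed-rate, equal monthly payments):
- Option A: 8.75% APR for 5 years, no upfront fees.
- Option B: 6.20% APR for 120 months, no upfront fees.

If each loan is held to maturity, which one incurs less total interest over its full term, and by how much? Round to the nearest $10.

Option A by $6,260

Option A: at 8.75% the monthly rate is 0.0072917, so the payment is 59,000 × 0.0072917 / (1 − 1.0072917^−60) = $1,217.60.
Total interest on Option A = 60 × $1,217.60 − $59,000 = $14,056.00.
Option B: monthly rate = 6.2%/12 = 0.0051667; payment = 59,000 × 0.0051667 / (1 − (1+0.0051667)^−120) = $660.96.
Total interest on Option B = 120 × $660.96 − $59,000 = $20,315.20.
Option A is lower by $6,259.20.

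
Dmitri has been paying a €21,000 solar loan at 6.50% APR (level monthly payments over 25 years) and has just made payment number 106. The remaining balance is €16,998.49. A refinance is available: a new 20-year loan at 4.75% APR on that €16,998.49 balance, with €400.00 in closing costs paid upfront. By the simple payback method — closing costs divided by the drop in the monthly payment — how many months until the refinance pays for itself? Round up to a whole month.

13 months

Current payment = 21,000 × 6.5%/12 / (1 − (1+0.0054167)^−300) = €141.79.
Refinanced payment = 16,998.49 × 0.0039583 / (1 − (1+0.0039583)^−240) = €109.85.
Monthly savings = €141.79 − €109.85 = €31.94.
Break-even = €400.00 / €31.94 = 12.52 → 13 months.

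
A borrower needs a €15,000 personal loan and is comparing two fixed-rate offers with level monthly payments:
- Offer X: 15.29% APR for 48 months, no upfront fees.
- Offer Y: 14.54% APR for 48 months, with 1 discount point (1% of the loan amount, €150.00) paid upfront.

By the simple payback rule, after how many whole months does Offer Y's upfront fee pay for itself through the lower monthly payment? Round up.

27 months

Offer X: at 15.29% the monthly rate is 0.0127417, so the payment is 15,000 × 0.0127417 / (1 − 1.0127417^−48) = €419.67.
Offer Y: monthly rate = 14.54%/12 = 0.0121167; payment = 15,000 × 0.0121167 / (1 − (1+0.0121167)^−48) = €413.97.
Monthly savings = €419.67 − €413.97 = €5.70.
Break-even = €150.00 / €5.70 = 26.32 → 27 months.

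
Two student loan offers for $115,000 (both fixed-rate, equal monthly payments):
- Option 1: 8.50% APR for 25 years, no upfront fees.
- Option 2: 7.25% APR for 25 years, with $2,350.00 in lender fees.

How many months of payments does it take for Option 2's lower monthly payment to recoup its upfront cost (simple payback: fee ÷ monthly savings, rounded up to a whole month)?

25 months

Option 1: at 8.50% the monthly rate is 0.0070833, so the payment is 115,000 × 0.0070833 / (1 − 1.0070833^−300) = $926.01.
Option 2: monthly rate = 7.25%/12 = 0.0060417; payment = 115,000 × 0.0060417 / (1 − (1+0.0060417)^−300) = $831.23.
Monthly savings = $926.01 − $831.23 = $94.78.
Break-even = $2,350.00 / $94.78 = 24.79 → 25 months.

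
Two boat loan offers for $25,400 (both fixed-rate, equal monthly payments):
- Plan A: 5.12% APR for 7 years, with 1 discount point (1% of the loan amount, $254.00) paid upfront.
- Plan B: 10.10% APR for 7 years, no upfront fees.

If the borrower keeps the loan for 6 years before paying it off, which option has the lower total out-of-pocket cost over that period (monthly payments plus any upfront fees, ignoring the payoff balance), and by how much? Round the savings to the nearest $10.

Plan A: monthly rate = 5.12%/12 = 0.0042667; payment = 25,400 × 0.0042667 / (1 − (1+0.0042667)^−84) = $360.44.
Plan B: at 10.10% the monthly rate is 0.0084167, so the payment is 25,400 × 0.0084167 / (1 − 1.0084167^−84) = $422.98.
Over 72 months: Plan A costs 72 × $360.44 + $254.00 = $26,205.68; Plan B costs 72 × $422.98 = $30,454.56.
Plan A is cheaper by $30,454.56 − $26,205.68 = $4,248.88.

Plan A by $4,250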